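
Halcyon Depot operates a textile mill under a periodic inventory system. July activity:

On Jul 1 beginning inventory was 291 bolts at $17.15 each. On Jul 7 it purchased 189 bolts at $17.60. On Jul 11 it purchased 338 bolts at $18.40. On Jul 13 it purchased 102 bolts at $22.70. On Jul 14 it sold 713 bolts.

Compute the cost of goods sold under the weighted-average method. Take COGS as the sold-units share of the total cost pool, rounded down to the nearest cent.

COGS = $13,060.02

Jul 14, sell 713: 713/920 × $16,851.65 → $13,060.02
Ending inventory (cost pool remaining) = $3,791.63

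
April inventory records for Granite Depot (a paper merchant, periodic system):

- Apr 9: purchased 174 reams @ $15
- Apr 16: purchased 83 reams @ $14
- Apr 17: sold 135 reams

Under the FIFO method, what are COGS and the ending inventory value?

COGS = $2,025; ending inventory = $1,747

Apr 17, 135 sold [FIFO — oldest first]: 135 @ $15 = $2,025
Ending inventory: 39 @ $15 + 83 @ $14 = $1,747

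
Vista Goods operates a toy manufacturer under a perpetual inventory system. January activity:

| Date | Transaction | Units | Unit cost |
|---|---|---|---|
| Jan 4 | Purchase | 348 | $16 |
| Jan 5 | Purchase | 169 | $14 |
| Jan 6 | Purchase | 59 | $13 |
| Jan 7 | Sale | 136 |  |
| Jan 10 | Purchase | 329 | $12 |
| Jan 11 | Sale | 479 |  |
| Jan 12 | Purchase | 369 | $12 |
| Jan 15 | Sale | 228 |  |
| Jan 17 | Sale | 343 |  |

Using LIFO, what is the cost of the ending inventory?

Jan 7, 136 sold [LIFO — newest first]: 59 @ $13 + 77 @ $14 = $1,845
Jan 11, 479 sold [LIFO — newest first]: 329 @ $12 + 92 @ $14 + 58 @ $16 = $6,164
Jan 15, 228 sold [LIFO — newest first]: 228 @ $12 = $2,736
Jan 17, 343 sold [LIFO — newest first]: 141 @ $12 + 202 @ $16 = $4,924
Total COGS = $1,845 + $6,164 + $2,736 + $4,924 = $15,669
Ending inventory: 88 @ $16 = $1,408
Check: goods available $17,077 = COGS $15,669 + ending $1,408

Ending inventory = $1,408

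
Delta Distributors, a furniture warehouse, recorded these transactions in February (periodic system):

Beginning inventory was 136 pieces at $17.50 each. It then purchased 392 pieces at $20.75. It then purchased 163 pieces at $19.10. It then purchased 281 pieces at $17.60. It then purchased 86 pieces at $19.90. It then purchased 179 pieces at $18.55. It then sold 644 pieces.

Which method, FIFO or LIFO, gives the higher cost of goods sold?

FIFO COGS: 136 @ $17.50 + 392 @ $20.75 + 116 @ $19.10 = $12,729.60
LIFO COGS: 179 @ $18.55 + 86 @ $19.90 + 281 @ $17.60 + 98 @ $19.10 = $11,849.25

FIFO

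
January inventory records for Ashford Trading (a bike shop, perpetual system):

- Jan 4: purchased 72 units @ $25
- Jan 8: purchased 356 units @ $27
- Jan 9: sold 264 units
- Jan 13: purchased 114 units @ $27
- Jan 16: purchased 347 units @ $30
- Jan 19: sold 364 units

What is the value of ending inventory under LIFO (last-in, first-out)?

Ending inventory = $6,903

Jan 9, 264 sold [LIFO — newest first]: 264 @ $27 = $7,128
Jan 19, 364 sold [LIFO — newest first]: 347 @ $30 + 17 @ $27 = $10,869
Total COGS = $7,128 + $10,869 = $17,997
Ending inventory: 72 @ $25 + 92 @ $27 + 97 @ $27 = $6,903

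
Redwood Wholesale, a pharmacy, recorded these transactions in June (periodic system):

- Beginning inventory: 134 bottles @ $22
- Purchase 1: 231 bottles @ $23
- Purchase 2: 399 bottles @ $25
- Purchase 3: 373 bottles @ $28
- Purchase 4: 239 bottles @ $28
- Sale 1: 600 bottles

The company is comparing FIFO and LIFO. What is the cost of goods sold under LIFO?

FIFO COGS: 134 @ $22 + 231 @ $23 + 235 @ $25 = $14,136
LIFO COGS: 239 @ $28 + 361 @ $28 = $16,800

COGS = $16,800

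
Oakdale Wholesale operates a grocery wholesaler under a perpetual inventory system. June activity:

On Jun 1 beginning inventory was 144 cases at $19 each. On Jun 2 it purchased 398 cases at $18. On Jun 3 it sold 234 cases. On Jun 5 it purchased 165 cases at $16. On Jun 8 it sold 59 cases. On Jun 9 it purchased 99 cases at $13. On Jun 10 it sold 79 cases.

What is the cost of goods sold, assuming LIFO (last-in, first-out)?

Jun 3, 234 sold [LIFO — newest first]: 234 @ $18 = $4,212
Jun 8, 59 sold [LIFO — newest first]: 59 @ $16 = $944
Jun 10, 79 sold [LIFO — newest first]: 79 @ $13 = $1,027
Total COGS = $4,212 + $944 + $1,027 = $6,183
Ending inventory: 144 @ $19 + 164 @ $18 + 106 @ $16 + 20 @ $13 = $7,644

COGS = $6,183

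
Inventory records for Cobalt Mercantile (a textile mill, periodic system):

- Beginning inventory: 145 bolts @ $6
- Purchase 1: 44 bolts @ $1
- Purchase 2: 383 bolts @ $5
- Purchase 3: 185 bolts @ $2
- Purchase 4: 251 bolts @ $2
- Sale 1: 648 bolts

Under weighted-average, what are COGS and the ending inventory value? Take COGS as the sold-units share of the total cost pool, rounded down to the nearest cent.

COGS = $2,379.21; ending inventory = $1,321.79

Sale 1, sell 648: 648/1008 × $3,701.00 → $2,379.21
Ending inventory (cost pool remaining) = $1,321.79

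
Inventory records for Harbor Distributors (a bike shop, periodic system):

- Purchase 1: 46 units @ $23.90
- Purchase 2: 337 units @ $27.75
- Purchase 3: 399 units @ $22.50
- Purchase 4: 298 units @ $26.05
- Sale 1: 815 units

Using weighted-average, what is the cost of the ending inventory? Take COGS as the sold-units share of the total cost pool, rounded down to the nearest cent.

Ending inventory = $6,672.01

Sale 1, sell 815: 815/1080 × $27,191.55 → $20,519.54
Ending inventory (cost pool remaining) = $6,672.01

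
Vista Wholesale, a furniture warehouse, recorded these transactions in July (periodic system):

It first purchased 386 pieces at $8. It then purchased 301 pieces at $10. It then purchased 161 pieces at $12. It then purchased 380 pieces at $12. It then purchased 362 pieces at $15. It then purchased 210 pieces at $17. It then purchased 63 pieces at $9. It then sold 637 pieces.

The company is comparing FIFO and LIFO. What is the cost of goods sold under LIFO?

COGS = $9,591

FIFO COGS: 386 @ $8 + 251 @ $10 = $5,598
LIFO COGS: 63 @ $9 + 210 @ $17 + 362 @ $15 + 2 @ $12 = $9,591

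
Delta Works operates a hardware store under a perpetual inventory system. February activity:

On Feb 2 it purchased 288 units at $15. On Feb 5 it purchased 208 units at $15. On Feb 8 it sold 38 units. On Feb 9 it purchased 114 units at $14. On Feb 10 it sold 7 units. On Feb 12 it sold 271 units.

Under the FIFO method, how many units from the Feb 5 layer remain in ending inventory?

180

Feb 8, 38 sold [FIFO — oldest first]: 38 @ $15 = $570
Feb 10, 7 sold [FIFO — oldest first]: 7 @ $15 = $105
Feb 12, 271 sold [FIFO — oldest first]: 243 @ $15 + 28 @ $15 = $4,065
Total COGS = $570 + $105 + $4,065 = $4,740
Ending inventory: 180 @ $15 + 114 @ $14 = $4,296
Check: goods available $9,036 = COGS $4,740 + ending $4,296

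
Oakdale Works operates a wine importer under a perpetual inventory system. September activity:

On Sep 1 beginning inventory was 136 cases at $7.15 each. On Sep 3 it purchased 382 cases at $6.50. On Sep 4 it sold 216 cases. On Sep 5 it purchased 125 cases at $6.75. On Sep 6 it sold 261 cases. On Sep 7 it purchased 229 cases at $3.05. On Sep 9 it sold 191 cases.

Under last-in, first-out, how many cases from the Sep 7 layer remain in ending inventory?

38

Sep 4, 216 sold [LIFO — newest first]: 216 @ $6.50 = $1,404.00
Sep 6, 261 sold [LIFO — newest first]: 125 @ $6.75 + 136 @ $6.50 = $1,727.75
Sep 9, 191 sold [LIFO — newest first]: 191 @ $3.05 = $582.55
Total COGS = $1,404.00 + $1,727.75 + $582.55 = $3,714.30
Ending inventory: 136 @ $7.15 + 30 @ $6.50 + 38 @ $3.05 = $1,283.30
Check: goods available $4,997.60 = COGS $3,714.30 + ending $1,283.30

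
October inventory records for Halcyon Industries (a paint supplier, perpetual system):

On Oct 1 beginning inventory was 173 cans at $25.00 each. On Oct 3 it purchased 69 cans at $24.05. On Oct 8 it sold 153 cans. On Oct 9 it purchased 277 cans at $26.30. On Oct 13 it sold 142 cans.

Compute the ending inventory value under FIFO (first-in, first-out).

Ending inventory = $5,891.20

Oct 8, 153 sold [FIFO — oldest first]: 153 @ $25.00 = $3,825.00
Oct 13, 142 sold [FIFO — oldest first]: 20 @ $25.00 + 69 @ $24.05 + 53 @ $26.30 = $3,553.35
Total COGS = $3,825.00 + $3,553.35 = $7,378.35
Ending inventory: 224 @ $26.30 = $5,891.20
Check: goods available $13,269.55 = COGS $7,378.35 + ending $5,891.20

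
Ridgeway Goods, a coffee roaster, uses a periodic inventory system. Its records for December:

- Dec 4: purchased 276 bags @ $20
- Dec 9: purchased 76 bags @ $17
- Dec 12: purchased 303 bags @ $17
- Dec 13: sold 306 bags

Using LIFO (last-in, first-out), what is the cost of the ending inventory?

Dec 13, 306 sold [LIFO — newest first]: 303 @ $17 + 3 @ $17 = $5,202
Ending inventory: 276 @ $20 + 73 @ $17 = $6,761

Ending inventory = $6,761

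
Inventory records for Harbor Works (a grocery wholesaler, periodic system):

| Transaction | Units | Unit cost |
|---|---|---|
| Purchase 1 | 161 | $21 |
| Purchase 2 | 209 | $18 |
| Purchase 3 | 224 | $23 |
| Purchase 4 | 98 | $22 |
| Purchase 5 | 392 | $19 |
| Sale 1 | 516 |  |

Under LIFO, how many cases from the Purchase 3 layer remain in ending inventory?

198

Sale 1 (516) [LIFO — newest first]: 392 @ $19 + 98 @ $22 + 26 @ $23 = $10,202
Ending inventory: 161 @ $21 + 209 @ $18 + 198 @ $23 = $11,697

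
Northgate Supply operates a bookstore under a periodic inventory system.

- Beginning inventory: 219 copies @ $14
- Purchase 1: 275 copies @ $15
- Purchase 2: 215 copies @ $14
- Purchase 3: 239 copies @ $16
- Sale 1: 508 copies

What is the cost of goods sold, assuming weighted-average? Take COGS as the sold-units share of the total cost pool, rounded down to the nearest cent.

COGS = $7,515.50

Sale 1, sell 508: 508/948 × $14,025.00 → $7,515.50
Ending inventory (cost pool remaining) = $6,509.50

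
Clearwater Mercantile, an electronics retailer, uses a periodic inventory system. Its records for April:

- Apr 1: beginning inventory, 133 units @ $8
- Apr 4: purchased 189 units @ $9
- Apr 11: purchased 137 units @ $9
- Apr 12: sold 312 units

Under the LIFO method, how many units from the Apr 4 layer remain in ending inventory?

Apr 12, 312 sold [LIFO — newest first]: 137 @ $9 + 175 @ $9 = $2,808
Ending inventory: 133 @ $8 + 14 @ $9 = $1,190

14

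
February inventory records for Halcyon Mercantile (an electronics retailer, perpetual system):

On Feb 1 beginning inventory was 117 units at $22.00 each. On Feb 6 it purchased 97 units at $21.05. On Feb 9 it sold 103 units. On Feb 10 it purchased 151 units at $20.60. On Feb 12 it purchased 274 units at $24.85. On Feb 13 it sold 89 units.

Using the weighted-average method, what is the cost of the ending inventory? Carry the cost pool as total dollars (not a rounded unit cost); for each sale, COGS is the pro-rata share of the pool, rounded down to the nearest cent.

After Feb 1: 117 on hand, pool $2,574.00 (≈ $22.0000 each)
After Feb 6: 214 on hand, pool $4,615.85 (≈ $21.5694 each)
Feb 9, sell 103: 103/214 × $4,615.85 → $2,221.64
After Feb 10: 262 on hand, pool $5,504.81 (≈ $21.0107 each)
After Feb 12: 536 on hand, pool $12,313.71 (≈ $22.9733 each)
Feb 13, sell 89: 89/536 × $12,313.71 → $2,044.62
Total COGS = $2,221.64 + $2,044.62 = $4,266.26
Ending inventory (cost pool remaining) = $10,269.09
Check: goods available $14,535.35 = COGS $4,266.26 + ending $10,269.09

Ending inventory = $10,269.09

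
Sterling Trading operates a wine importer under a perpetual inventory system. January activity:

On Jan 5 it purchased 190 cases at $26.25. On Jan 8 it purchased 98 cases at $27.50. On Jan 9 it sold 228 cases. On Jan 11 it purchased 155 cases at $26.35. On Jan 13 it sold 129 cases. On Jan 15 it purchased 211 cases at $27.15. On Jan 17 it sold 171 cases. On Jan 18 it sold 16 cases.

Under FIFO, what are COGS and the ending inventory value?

Jan 9, 228 sold [FIFO — oldest first]: 190 @ $26.25 + 38 @ $27.50 = $6,032.50
Jan 13, 129 sold [FIFO — oldest first]: 60 @ $27.50 + 69 @ $26.35 = $3,468.15
Jan 17, 171 sold [FIFO — oldest first]: 86 @ $26.35 + 85 @ $27.15 = $4,573.85
Jan 18, 16 sold [FIFO — oldest first]: 16 @ $27.15 = $434.40
Total COGS = $6,032.50 + $3,468.15 + $4,573.85 + $434.40 = $14,508.90
Ending inventory: 110 @ $27.15 = $2,986.50

COGS = $14,508.90; ending inventory = $2,986.50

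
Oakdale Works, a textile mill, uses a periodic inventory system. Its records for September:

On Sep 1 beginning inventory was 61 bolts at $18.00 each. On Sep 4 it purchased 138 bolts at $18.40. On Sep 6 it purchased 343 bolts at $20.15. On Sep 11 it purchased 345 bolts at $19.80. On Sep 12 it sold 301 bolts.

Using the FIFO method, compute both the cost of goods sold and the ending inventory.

COGS = $5,692.50; ending inventory = $11,687.15

Sep 12, 301 sold [FIFO — oldest first]: 61 @ $18.00 + 138 @ $18.40 + 102 @ $20.15 = $5,692.50
Ending inventory: 241 @ $20.15 + 345 @ $19.80 = $11,687.15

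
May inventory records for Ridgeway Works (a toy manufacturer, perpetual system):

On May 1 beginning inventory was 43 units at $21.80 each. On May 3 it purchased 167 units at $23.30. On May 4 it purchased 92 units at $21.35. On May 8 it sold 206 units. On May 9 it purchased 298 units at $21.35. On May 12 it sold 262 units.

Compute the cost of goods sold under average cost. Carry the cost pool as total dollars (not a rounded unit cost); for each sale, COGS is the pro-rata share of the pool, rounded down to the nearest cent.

After May 1: 43 on hand, pool $937.40 (≈ $21.8000 each)
After May 3: 210 on hand, pool $4,828.50 (≈ $22.9929 each)
After May 4: 302 on hand, pool $6,792.70 (≈ $22.4924 each)
May 8, sell 206: 206/302 × $6,792.70 → $4,633.43
After May 9: 394 on hand, pool $8,521.57 (≈ $21.6284 each)
May 12, sell 262: 262/394 × $8,521.57 → $5,666.62
Total COGS = $4,633.43 + $5,666.62 = $10,300.05
Ending inventory (cost pool remaining) = $2,854.95

COGS = $10,300.05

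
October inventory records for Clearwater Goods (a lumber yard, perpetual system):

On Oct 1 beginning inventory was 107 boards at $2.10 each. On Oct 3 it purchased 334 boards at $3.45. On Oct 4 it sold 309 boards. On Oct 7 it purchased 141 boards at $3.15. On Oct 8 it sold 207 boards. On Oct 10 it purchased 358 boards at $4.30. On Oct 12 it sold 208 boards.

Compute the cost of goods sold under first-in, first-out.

COGS = $2,431.75

Oct 4, 309 sold [FIFO — oldest first]: 107 @ $2.10 + 202 @ $3.45 = $921.60
Oct 8, 207 sold [FIFO — oldest first]: 132 @ $3.45 + 75 @ $3.15 = $691.65
Oct 12, 208 sold [FIFO — oldest first]: 66 @ $3.15 + 142 @ $4.30 = $818.50
Total COGS = $921.60 + $691.65 + $818.50 = $2,431.75
Ending inventory: 216 @ $4.30 = $928.80
Check: goods available $3,360.55 = COGS $2,431.75 + ending $928.80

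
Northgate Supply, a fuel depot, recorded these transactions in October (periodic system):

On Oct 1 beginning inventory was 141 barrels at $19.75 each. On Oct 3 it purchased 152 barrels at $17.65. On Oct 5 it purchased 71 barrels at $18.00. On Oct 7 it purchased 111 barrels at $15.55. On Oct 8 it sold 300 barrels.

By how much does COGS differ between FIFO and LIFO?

$506.80

FIFO COGS: 141 @ $19.75 + 152 @ $17.65 + 7 @ $18.00 = $5,593.55
LIFO COGS: 111 @ $15.55 + 71 @ $18.00 + 118 @ $17.65 = $5,086.75
Difference = |$5,593.55 − $5,086.75| = $506.80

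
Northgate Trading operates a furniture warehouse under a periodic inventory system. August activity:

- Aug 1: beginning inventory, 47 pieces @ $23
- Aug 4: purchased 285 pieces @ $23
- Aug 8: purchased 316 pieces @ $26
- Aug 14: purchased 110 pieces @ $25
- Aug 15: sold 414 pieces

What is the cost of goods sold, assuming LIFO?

COGS = $10,654

Aug 15, 414 sold [LIFO — newest first]: 110 @ $25 + 304 @ $26 = $10,654
Ending inventory: 47 @ $23 + 285 @ $23 + 12 @ $26 = $7,948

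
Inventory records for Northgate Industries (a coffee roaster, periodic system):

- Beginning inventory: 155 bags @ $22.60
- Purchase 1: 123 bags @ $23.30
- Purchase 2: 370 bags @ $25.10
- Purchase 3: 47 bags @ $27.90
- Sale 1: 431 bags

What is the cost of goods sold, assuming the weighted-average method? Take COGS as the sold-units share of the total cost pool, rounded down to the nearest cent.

Sale 1, sell 431: 431/695 × $16,967.20 → $10,522.10
Ending inventory (cost pool remaining) = $6,445.10

COGS = $10,522.10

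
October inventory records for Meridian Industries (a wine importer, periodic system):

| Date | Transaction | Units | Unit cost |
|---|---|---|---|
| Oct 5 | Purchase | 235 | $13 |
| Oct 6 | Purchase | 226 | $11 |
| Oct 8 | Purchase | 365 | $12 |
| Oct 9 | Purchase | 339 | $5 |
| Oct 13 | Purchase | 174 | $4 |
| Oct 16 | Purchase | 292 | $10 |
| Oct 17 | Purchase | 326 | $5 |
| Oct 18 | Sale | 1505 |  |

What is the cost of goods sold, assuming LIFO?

COGS = $11,420

Oct 18, 1505 sold [LIFO — newest first]: 326 @ $5 + 292 @ $10 + 174 @ $4 + 339 @ $5 + 365 @ $12 + 9 @ $11 = $11,420
Ending inventory: 235 @ $13 + 217 @ $11 = $5,442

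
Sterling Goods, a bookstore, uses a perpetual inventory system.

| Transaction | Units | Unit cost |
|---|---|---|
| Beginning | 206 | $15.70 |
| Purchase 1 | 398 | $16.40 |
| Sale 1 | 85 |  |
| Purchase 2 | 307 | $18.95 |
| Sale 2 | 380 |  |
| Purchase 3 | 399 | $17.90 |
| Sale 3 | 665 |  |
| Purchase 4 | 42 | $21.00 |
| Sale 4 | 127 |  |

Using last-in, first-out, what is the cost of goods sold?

Sale 1 (85) [LIFO — newest first]: 85 @ $16.40 = $1,394.00
Sale 2 (380) [LIFO — newest first]: 307 @ $18.95 + 73 @ $16.40 = $7,014.85
Sale 3 (665) [LIFO — newest first]: 399 @ $17.90 + 240 @ $16.40 + 26 @ $15.70 = $11,486.30
Sale 4 (127) [LIFO — newest first]: 42 @ $21.00 + 85 @ $15.70 = $2,216.50
Total COGS = $1,394.00 + $7,014.85 + $11,486.30 + $2,216.50 = $22,111.65
Ending inventory: 95 @ $15.70 = $1,491.50
Check: goods available $23,603.15 = COGS $22,111.65 + ending $1,491.50

COGS = $22,111.65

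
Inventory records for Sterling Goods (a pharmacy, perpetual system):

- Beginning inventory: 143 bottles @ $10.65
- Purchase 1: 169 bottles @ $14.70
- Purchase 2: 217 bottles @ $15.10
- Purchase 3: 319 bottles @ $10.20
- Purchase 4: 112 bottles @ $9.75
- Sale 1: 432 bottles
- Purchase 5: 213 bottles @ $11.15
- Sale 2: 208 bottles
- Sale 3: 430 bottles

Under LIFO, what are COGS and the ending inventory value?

Sale 1 (432) [LIFO — newest first]: 112 @ $9.75 + 319 @ $10.20 + 1 @ $15.10 = $4,360.90
Sale 2 (208) [LIFO — newest first]: 208 @ $11.15 = $2,319.20
Sale 3 (430) [LIFO — newest first]: 5 @ $11.15 + 216 @ $15.10 + 169 @ $14.70 + 40 @ $10.65 = $6,227.65
Total COGS = $4,360.90 + $2,319.20 + $6,227.65 = $12,907.75
Ending inventory: 103 @ $10.65 = $1,096.95

COGS = $12,907.75; ending inventory = $1,096.95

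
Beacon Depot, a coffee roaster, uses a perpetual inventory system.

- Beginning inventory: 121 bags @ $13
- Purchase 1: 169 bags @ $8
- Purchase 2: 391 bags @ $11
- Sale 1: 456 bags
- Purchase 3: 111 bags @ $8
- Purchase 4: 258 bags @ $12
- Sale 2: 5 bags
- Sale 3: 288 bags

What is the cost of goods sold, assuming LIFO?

Sale 1 (456) [LIFO — newest first]: 391 @ $11 + 65 @ $8 = $4,821
Sale 2 (5) [LIFO — newest first]: 5 @ $12 = $60
Sale 3 (288) [LIFO — newest first]: 253 @ $12 + 35 @ $8 = $3,316
Total COGS = $4,821 + $60 + $3,316 = $8,197
Ending inventory: 121 @ $13 + 104 @ $8 + 76 @ $8 = $3,013

COGS = $8,197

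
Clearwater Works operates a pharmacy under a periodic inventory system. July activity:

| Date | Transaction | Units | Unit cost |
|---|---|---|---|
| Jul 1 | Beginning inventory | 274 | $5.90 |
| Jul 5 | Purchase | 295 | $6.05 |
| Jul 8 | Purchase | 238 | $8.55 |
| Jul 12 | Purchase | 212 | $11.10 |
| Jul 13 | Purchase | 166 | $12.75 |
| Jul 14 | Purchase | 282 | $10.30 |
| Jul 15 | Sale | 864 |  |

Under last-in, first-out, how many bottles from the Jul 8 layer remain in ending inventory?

Jul 15, 864 sold [LIFO — newest first]: 282 @ $10.30 + 166 @ $12.75 + 212 @ $11.10 + 204 @ $8.55 = $9,118.50
Ending inventory: 274 @ $5.90 + 295 @ $6.05 + 34 @ $8.55 = $3,692.05

34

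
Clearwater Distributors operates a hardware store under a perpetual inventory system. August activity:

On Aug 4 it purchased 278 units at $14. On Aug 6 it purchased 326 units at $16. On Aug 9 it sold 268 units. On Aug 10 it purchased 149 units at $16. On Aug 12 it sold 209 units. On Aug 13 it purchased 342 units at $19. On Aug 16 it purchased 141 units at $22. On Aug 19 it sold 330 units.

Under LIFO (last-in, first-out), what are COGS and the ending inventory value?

Aug 9, 268 sold [LIFO — newest first]: 268 @ $16 = $4,288
Aug 12, 209 sold [LIFO — newest first]: 149 @ $16 + 58 @ $16 + 2 @ $14 = $3,340
Aug 19, 330 sold [LIFO — newest first]: 141 @ $22 + 189 @ $19 = $6,693
Total COGS = $4,288 + $3,340 + $6,693 = $14,321
Ending inventory: 276 @ $14 + 153 @ $19 = $6,771

COGS = $14,321; ending inventory = $6,771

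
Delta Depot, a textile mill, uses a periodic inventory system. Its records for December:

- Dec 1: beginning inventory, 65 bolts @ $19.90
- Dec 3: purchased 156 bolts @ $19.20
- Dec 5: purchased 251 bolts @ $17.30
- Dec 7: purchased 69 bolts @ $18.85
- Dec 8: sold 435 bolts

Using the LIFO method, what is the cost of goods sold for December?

Dec 8, 435 sold [LIFO — newest first]: 69 @ $18.85 + 251 @ $17.30 + 115 @ $19.20 = $7,850.95
Ending inventory: 65 @ $19.90 + 41 @ $19.20 = $2,080.70

COGS = $7,850.95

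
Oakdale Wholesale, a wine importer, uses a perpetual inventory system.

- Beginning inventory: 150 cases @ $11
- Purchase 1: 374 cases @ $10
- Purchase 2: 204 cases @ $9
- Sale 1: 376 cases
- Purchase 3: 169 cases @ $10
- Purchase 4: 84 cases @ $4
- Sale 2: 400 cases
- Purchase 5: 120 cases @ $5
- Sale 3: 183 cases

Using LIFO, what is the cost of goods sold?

Sale 1 (376) [LIFO — newest first]: 204 @ $9 + 172 @ $10 = $3,556
Sale 2 (400) [LIFO — newest first]: 84 @ $4 + 169 @ $10 + 147 @ $10 = $3,496
Sale 3 (183) [LIFO — newest first]: 120 @ $5 + 55 @ $10 + 8 @ $11 = $1,238
Total COGS = $3,556 + $3,496 + $1,238 = $8,290
Ending inventory: 142 @ $11 = $1,562
Check: goods available $9,852 = COGS $8,290 + ending $1,562

COGS = $8,290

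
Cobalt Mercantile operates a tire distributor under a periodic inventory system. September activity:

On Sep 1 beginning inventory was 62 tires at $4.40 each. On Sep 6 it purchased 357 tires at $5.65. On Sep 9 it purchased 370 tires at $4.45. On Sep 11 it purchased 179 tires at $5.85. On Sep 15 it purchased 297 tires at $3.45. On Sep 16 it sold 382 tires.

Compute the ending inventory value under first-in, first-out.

Sep 16, 382 sold [FIFO — oldest first]: 62 @ $4.40 + 320 @ $5.65 = $2,080.80
Ending inventory: 37 @ $5.65 + 370 @ $4.45 + 179 @ $5.85 + 297 @ $3.45 = $3,927.35

Ending inventory = $3,927.35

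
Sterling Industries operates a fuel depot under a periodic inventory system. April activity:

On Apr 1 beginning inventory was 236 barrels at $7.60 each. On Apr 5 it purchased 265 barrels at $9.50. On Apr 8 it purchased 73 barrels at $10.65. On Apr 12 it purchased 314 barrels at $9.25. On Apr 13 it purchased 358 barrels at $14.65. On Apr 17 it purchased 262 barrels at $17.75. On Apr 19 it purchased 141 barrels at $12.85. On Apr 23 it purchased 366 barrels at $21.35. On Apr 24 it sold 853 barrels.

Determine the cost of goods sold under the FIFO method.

COGS = $7,669.30

Apr 24, 853 sold [FIFO — oldest first]: 236 @ $7.60 + 265 @ $9.50 + 73 @ $10.65 + 279 @ $9.25 = $7,669.30
Ending inventory: 35 @ $9.25 + 358 @ $14.65 + 262 @ $17.75 + 141 @ $12.85 + 366 @ $21.35 = $19,844.90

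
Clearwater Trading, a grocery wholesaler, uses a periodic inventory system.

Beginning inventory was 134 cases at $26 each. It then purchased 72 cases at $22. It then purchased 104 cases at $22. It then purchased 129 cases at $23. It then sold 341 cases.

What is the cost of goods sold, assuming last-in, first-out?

COGS = $7,775

Sale 1 (341) [LIFO — newest first]: 129 @ $23 + 104 @ $22 + 72 @ $22 + 36 @ $26 = $7,775
Ending inventory: 98 @ $26 = $2,548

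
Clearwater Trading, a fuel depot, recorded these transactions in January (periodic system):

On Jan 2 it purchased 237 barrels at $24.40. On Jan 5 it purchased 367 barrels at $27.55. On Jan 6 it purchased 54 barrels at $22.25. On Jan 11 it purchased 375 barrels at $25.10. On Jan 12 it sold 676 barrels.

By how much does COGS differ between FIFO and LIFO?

FIFO COGS: 237 @ $24.40 + 367 @ $27.55 + 54 @ $22.25 + 18 @ $25.10 = $17,546.95
LIFO COGS: 375 @ $25.10 + 54 @ $22.25 + 247 @ $27.55 = $17,418.85
Difference = |$17,546.95 − $17,418.85| = $128.10

$128.10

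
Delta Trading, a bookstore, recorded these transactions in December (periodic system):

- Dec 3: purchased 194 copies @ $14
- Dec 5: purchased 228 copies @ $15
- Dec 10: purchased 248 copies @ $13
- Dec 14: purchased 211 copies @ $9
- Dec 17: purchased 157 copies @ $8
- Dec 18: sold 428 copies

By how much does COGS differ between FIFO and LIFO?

FIFO COGS: 194 @ $14 + 228 @ $15 + 6 @ $13 = $6,214
LIFO COGS: 157 @ $8 + 211 @ $9 + 60 @ $13 = $3,935
Difference = |$6,214 − $3,935| = $2,279

$2,279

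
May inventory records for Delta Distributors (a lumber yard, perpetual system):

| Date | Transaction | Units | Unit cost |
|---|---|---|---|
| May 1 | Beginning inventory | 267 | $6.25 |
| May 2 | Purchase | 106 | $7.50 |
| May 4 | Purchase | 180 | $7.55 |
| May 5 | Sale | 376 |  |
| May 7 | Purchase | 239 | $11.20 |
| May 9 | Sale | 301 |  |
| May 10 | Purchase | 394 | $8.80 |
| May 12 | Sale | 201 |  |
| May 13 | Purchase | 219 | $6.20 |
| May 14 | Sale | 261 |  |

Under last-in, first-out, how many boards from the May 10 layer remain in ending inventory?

May 5, 376 sold [LIFO — newest first]: 180 @ $7.55 + 106 @ $7.50 + 90 @ $6.25 = $2,716.50
May 9, 301 sold [LIFO — newest first]: 239 @ $11.20 + 62 @ $6.25 = $3,064.30
May 12, 201 sold [LIFO — newest first]: 201 @ $8.80 = $1,768.80
May 14, 261 sold [LIFO — newest first]: 219 @ $6.20 + 42 @ $8.80 = $1,727.40
Total COGS = $2,716.50 + $3,064.30 + $1,768.80 + $1,727.40 = $9,277.00
Ending inventory: 115 @ $6.25 + 151 @ $8.80 = $2,047.55

151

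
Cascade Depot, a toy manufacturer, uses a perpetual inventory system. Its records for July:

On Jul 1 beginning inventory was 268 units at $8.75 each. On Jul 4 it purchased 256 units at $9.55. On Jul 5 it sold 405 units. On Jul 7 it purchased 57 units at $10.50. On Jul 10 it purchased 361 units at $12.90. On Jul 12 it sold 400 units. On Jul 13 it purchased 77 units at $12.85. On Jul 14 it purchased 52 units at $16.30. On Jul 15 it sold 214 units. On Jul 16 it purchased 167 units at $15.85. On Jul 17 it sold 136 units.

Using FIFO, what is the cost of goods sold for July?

Jul 5, 405 sold [FIFO — oldest first]: 268 @ $8.75 + 137 @ $9.55 = $3,653.35
Jul 12, 400 sold [FIFO — oldest first]: 119 @ $9.55 + 57 @ $10.50 + 224 @ $12.90 = $4,624.55
Jul 15, 214 sold [FIFO — oldest first]: 137 @ $12.90 + 77 @ $12.85 = $2,756.75
Jul 17, 136 sold [FIFO — oldest first]: 52 @ $16.30 + 84 @ $15.85 = $2,179.00
Total COGS = $3,653.35 + $4,624.55 + $2,756.75 + $2,179.00 = $13,213.65
Ending inventory: 83 @ $15.85 = $1,315.55

COGS = $13,213.65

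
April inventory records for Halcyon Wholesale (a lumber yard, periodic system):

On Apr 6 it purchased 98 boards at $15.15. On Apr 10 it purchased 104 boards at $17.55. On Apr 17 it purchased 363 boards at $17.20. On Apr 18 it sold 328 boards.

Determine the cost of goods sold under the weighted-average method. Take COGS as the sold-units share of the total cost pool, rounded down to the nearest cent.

COGS = $5,546.10

Apr 18, sell 328: 328/565 × $9,553.50 → $5,546.10
Ending inventory (cost pool remaining) = $4,007.40
Check: goods available $9,553.50 = COGS $5,546.10 + ending $4,007.40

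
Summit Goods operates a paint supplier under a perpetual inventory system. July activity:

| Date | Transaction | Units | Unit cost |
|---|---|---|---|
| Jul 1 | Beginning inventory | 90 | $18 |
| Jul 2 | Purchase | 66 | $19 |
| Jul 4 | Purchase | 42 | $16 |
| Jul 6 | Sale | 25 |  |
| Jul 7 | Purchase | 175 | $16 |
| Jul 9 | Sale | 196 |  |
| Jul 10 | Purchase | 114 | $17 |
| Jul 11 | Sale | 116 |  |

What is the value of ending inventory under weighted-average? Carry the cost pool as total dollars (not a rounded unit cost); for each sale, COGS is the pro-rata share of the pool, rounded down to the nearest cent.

After Jul 1: 90 on hand, pool $1,620.00 (≈ $18.0000 each)
After Jul 2: 156 on hand, pool $2,874.00 (≈ $18.4231 each)
After Jul 4: 198 on hand, pool $3,546.00 (≈ $17.9091 each)
Jul 6, sell 25: 25/198 × $3,546.00 → $447.72
After Jul 7: 348 on hand, pool $5,898.28 (≈ $16.9491 each)
Jul 9, sell 196: 196/348 × $5,898.28 → $3,322.01
After Jul 10: 266 on hand, pool $4,514.27 (≈ $16.9709 each)
Jul 11, sell 116: 116/266 × $4,514.27 → $1,968.62
Total COGS = $447.72 + $3,322.01 + $1,968.62 = $5,738.35
Ending inventory (cost pool remaining) = $2,545.65

Ending inventory = $2,545.65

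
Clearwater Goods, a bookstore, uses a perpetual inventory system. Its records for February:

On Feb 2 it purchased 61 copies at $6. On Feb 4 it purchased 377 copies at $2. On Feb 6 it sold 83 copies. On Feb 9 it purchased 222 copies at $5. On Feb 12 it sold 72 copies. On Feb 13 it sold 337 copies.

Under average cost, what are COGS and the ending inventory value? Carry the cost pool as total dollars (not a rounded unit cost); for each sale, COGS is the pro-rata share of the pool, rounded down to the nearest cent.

After Feb 2: 61 on hand, pool $366.00 (≈ $6.0000 each)
After Feb 4: 438 on hand, pool $1,120.00 (≈ $2.5571 each)
Feb 6, sell 83: 83/438 × $1,120.00 → $212.23
After Feb 9: 577 on hand, pool $2,017.77 (≈ $3.4970 each)
Feb 12, sell 72: 72/577 × $2,017.77 → $251.78
Feb 13, sell 337: 337/505 × $1,765.99 → $1,178.49
Total COGS = $212.23 + $251.78 + $1,178.49 = $1,642.50
Ending inventory (cost pool remaining) = $587.50
Check: goods available $2,230.00 = COGS $1,642.50 + ending $587.50

COGS = $1,642.50; ending inventory = $587.50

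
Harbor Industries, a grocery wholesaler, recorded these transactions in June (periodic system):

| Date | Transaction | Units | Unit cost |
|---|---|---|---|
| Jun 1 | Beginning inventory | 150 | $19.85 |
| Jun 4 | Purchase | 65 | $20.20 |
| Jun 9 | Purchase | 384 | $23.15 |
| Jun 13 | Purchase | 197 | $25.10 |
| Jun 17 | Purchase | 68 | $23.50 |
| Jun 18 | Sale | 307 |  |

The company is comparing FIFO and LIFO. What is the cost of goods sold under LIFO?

COGS = $7,515.00

FIFO COGS: 150 @ $19.85 + 65 @ $20.20 + 92 @ $23.15 = $6,420.30
LIFO COGS: 68 @ $23.50 + 197 @ $25.10 + 42 @ $23.15 = $7,515.00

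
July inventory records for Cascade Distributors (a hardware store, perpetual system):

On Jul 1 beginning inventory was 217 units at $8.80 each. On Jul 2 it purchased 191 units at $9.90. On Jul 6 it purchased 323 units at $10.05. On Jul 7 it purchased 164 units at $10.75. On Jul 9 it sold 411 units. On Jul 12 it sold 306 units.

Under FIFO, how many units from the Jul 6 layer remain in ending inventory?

14

Jul 9, 411 sold [FIFO — oldest first]: 217 @ $8.80 + 191 @ $9.90 + 3 @ $10.05 = $3,830.65
Jul 12, 306 sold [FIFO — oldest first]: 306 @ $10.05 = $3,075.30
Total COGS = $3,830.65 + $3,075.30 = $6,905.95
Ending inventory: 14 @ $10.05 + 164 @ $10.75 = $1,903.70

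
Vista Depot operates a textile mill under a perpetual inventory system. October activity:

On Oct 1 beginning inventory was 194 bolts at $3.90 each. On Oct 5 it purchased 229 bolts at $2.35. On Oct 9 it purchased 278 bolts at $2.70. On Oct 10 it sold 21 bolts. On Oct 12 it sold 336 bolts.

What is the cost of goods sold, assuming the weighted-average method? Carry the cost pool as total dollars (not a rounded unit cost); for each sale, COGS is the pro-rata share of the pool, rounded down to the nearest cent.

COGS = $1,041.63

After Oct 1: 194 on hand, pool $756.60 (≈ $3.9000 each)
After Oct 5: 423 on hand, pool $1,294.75 (≈ $3.0609 each)
After Oct 9: 701 on hand, pool $2,045.35 (≈ $2.9178 each)
Oct 10, sell 21: 21/701 × $2,045.35 → $61.27
Oct 12, sell 336: 336/680 × $1,984.08 → $980.36
Total COGS = $61.27 + $980.36 = $1,041.63
Ending inventory (cost pool remaining) = $1,003.72
Check: goods available $2,045.35 = COGS $1,041.63 + ending $1,003.72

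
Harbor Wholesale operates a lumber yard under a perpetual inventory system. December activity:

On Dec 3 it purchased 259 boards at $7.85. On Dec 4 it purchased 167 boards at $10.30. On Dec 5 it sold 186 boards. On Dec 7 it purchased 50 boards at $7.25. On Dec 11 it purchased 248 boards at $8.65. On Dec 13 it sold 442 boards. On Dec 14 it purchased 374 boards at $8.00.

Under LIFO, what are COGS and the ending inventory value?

COGS = $5,507.35; ending inventory = $3,745.60

Dec 5, 186 sold [LIFO — newest first]: 167 @ $10.30 + 19 @ $7.85 = $1,869.25
Dec 13, 442 sold [LIFO — newest first]: 248 @ $8.65 + 50 @ $7.25 + 144 @ $7.85 = $3,638.10
Total COGS = $1,869.25 + $3,638.10 = $5,507.35
Ending inventory: 96 @ $7.85 + 374 @ $8.00 = $3,745.60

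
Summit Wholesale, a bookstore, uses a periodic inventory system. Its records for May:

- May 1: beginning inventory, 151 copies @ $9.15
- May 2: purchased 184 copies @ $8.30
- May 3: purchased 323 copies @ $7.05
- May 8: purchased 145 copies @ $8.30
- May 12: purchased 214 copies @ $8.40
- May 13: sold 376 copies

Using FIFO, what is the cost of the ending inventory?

Ending inventory = $4,989.20

May 13, 376 sold [FIFO — oldest first]: 151 @ $9.15 + 184 @ $8.30 + 41 @ $7.05 = $3,197.90
Ending inventory: 282 @ $7.05 + 145 @ $8.30 + 214 @ $8.40 = $4,989.20
Check: goods available $8,187.10 = COGS $3,197.90 + ending $4,989.20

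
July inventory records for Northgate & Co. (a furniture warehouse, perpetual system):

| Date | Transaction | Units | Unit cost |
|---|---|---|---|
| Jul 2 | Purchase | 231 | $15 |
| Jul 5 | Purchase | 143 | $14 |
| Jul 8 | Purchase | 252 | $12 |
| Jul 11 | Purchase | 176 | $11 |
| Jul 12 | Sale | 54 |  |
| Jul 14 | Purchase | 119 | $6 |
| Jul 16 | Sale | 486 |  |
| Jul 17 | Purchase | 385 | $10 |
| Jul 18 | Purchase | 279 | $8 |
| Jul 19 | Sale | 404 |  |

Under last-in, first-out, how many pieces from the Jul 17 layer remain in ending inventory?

260

Jul 12, 54 sold [LIFO — newest first]: 54 @ $11 = $594
Jul 16, 486 sold [LIFO — newest first]: 119 @ $6 + 122 @ $11 + 245 @ $12 = $4,996
Jul 19, 404 sold [LIFO — newest first]: 279 @ $8 + 125 @ $10 = $3,482
Total COGS = $594 + $4,996 + $3,482 = $9,072
Ending inventory: 231 @ $15 + 143 @ $14 + 7 @ $12 + 260 @ $10 = $8,151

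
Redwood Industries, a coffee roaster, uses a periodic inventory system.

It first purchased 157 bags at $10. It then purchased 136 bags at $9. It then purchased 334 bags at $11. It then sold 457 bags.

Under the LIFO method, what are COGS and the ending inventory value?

Sale 1 (457) [LIFO — newest first]: 334 @ $11 + 123 @ $9 = $4,781
Ending inventory: 157 @ $10 + 13 @ $9 = $1,687

COGS = $4,781; ending inventory = $1,687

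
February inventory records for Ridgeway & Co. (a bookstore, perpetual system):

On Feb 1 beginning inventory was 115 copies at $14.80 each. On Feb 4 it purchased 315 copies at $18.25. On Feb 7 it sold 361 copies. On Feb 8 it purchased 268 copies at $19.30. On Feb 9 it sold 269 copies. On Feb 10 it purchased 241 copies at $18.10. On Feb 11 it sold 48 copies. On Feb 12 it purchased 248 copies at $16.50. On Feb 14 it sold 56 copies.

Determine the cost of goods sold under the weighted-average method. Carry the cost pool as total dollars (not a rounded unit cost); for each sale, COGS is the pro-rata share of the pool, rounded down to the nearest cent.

COGS = $13,190.39

After Feb 1: 115 on hand, pool $1,702.00 (≈ $14.8000 each)
After Feb 4: 430 on hand, pool $7,450.75 (≈ $17.3273 each)
Feb 7, sell 361: 361/430 × $7,450.75 → $6,255.16
After Feb 8: 337 on hand, pool $6,367.99 (≈ $18.8961 each)
Feb 9, sell 269: 269/337 × $6,367.99 → $5,083.05
After Feb 10: 309 on hand, pool $5,647.04 (≈ $18.2752 each)
Feb 11, sell 48: 48/309 × $5,647.04 → $877.21
After Feb 12: 509 on hand, pool $8,861.83 (≈ $17.4103 each)
Feb 14, sell 56: 56/509 × $8,861.83 → $974.97
Total COGS = $6,255.16 + $5,083.05 + $877.21 + $974.97 = $13,190.39
Ending inventory (cost pool remaining) = $7,886.86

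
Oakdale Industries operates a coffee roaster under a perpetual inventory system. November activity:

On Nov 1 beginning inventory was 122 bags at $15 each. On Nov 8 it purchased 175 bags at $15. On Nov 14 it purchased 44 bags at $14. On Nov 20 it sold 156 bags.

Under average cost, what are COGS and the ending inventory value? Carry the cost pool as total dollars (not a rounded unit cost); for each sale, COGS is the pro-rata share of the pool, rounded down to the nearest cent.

COGS = $2,319.87; ending inventory = $2,751.13

After Nov 1: 122 on hand, pool $1,830.00 (≈ $15.0000 each)
After Nov 8: 297 on hand, pool $4,455.00 (≈ $15.0000 each)
After Nov 14: 341 on hand, pool $5,071.00 (≈ $14.8710 each)
Nov 20, sell 156: 156/341 × $5,071.00 → $2,319.87
Ending inventory (cost pool remaining) = $2,751.13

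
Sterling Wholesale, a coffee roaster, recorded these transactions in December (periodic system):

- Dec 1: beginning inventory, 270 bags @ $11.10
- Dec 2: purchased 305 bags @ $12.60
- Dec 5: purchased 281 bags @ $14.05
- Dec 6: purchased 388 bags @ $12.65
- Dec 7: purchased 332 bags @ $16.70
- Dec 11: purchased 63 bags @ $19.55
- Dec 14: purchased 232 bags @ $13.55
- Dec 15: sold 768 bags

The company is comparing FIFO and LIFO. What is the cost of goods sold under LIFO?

FIFO COGS: 270 @ $11.10 + 305 @ $12.60 + 193 @ $14.05 = $9,551.65
LIFO COGS: 232 @ $13.55 + 63 @ $19.55 + 332 @ $16.70 + 141 @ $12.65 = $11,703.30

COGS = $11,703.30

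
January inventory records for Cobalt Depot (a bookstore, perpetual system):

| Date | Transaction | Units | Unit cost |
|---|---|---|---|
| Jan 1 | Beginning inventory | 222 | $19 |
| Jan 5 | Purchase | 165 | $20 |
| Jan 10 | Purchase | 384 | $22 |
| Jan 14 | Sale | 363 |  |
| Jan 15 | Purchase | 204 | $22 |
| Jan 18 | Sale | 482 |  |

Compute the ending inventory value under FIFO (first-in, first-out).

Jan 14, 363 sold [FIFO — oldest first]: 222 @ $19 + 141 @ $20 = $7,038
Jan 18, 482 sold [FIFO — oldest first]: 24 @ $20 + 384 @ $22 + 74 @ $22 = $10,556
Total COGS = $7,038 + $10,556 = $17,594
Ending inventory: 130 @ $22 = $2,860

Ending inventory = $2,860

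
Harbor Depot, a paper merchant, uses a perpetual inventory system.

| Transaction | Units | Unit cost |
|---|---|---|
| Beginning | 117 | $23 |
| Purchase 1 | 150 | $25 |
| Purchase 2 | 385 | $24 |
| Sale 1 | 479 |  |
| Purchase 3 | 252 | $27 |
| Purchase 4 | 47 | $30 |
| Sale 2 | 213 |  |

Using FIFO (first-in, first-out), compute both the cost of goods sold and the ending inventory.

COGS = $16,761; ending inventory = $7,134

Sale 1 (479) [FIFO — oldest first]: 117 @ $23 + 150 @ $25 + 212 @ $24 = $11,529
Sale 2 (213) [FIFO — oldest first]: 173 @ $24 + 40 @ $27 = $5,232
Total COGS = $11,529 + $5,232 = $16,761
Ending inventory: 212 @ $27 + 47 @ $30 = $7,134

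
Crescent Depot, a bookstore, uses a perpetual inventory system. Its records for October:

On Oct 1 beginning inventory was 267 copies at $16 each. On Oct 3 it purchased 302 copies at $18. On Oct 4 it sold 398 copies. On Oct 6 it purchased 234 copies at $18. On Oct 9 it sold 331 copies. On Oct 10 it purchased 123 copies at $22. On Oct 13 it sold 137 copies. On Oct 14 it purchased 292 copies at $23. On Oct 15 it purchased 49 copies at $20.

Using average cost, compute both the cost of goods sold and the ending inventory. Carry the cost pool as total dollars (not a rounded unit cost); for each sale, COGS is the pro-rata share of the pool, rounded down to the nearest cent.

COGS = $15,405.08; ending inventory = $8,916.92

After Oct 1: 267 on hand, pool $4,272.00 (≈ $16.0000 each)
After Oct 3: 569 on hand, pool $9,708.00 (≈ $17.0615 each)
Oct 4, sell 398: 398/569 × $9,708.00 → $6,790.48
After Oct 6: 405 on hand, pool $7,129.52 (≈ $17.6038 each)
Oct 9, sell 331: 331/405 × $7,129.52 → $5,826.84
After Oct 10: 197 on hand, pool $4,008.68 (≈ $20.3486 each)
Oct 13, sell 137: 137/197 × $4,008.68 → $2,787.76
After Oct 14: 352 on hand, pool $7,936.92 (≈ $22.5481 each)
After Oct 15: 401 on hand, pool $8,916.92 (≈ $22.2367 each)
Total COGS = $6,790.48 + $5,826.84 + $2,787.76 = $15,405.08
Ending inventory (cost pool remaining) = $8,916.92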